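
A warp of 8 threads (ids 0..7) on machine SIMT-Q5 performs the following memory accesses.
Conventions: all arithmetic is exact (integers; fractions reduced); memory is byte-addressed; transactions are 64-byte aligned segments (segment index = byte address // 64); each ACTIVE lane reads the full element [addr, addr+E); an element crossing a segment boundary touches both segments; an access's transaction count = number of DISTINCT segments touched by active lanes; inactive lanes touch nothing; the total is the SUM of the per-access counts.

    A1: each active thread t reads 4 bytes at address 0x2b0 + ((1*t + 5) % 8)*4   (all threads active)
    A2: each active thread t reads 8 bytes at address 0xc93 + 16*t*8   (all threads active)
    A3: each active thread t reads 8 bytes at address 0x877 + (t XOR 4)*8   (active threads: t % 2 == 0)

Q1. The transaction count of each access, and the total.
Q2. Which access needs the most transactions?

A1: 2 transactions
A2: 8 transactions
A3: 2 transactions

Answer: 2,8,2; total 12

Answer: A2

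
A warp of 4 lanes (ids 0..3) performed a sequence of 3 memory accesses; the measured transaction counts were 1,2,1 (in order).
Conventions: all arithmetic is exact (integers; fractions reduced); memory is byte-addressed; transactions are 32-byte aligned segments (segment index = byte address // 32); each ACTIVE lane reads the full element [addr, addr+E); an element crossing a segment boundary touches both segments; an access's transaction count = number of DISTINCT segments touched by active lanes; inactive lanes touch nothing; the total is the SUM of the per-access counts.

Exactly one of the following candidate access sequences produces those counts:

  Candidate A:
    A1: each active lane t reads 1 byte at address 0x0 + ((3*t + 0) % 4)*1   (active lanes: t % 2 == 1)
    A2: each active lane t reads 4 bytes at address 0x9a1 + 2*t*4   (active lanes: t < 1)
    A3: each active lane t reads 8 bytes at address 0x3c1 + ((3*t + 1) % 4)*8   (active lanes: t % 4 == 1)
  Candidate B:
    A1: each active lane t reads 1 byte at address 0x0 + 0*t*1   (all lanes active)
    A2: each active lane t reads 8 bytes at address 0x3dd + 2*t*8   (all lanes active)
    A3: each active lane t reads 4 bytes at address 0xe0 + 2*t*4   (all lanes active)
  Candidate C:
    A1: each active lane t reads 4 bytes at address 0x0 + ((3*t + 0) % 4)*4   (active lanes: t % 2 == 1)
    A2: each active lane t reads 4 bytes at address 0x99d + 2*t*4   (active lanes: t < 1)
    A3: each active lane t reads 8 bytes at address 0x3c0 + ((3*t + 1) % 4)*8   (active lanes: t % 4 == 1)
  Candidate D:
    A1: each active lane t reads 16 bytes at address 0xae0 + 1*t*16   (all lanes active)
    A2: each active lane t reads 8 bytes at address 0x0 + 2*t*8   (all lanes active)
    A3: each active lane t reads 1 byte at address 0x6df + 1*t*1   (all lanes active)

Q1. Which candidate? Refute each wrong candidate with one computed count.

A: A2 gives 1 transaction, not 2
B: A2 gives 3 transactions, not 2
D: A1 gives 2 transactions, not 1
C: all counts match (1,2,1)

Answer: C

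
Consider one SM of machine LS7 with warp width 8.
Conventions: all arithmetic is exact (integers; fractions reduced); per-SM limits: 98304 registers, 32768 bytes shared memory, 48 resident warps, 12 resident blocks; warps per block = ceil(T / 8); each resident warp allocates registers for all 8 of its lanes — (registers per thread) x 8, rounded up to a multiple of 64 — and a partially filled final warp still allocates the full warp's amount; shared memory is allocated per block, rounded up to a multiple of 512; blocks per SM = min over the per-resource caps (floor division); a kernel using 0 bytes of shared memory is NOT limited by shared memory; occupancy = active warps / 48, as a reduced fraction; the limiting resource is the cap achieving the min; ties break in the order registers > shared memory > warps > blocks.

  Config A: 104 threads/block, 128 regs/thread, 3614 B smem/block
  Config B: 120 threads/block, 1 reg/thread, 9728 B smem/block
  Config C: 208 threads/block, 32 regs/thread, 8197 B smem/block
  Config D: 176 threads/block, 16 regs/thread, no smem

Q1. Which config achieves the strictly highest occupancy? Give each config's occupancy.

occupancies: A 13/16, B 15/16, C 13/24, D 11/12

Answer: B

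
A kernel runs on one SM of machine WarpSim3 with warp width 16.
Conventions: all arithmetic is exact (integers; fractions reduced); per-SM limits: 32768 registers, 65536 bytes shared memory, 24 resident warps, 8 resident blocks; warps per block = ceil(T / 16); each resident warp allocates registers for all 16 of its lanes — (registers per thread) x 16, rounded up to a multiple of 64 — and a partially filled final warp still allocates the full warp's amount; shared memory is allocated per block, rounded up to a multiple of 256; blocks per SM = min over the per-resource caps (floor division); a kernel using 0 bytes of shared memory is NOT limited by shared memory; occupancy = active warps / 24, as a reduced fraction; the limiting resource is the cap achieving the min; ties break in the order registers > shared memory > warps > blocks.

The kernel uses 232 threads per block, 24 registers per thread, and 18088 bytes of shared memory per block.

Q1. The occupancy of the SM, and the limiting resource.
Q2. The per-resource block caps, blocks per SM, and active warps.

Answer: occupancy 5/8, limited by warps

registers: 5 blocks
shared memory: 3 blocks
warps: 1 block
blocks: 8 blocks

Answer: 1 block, 15 active warps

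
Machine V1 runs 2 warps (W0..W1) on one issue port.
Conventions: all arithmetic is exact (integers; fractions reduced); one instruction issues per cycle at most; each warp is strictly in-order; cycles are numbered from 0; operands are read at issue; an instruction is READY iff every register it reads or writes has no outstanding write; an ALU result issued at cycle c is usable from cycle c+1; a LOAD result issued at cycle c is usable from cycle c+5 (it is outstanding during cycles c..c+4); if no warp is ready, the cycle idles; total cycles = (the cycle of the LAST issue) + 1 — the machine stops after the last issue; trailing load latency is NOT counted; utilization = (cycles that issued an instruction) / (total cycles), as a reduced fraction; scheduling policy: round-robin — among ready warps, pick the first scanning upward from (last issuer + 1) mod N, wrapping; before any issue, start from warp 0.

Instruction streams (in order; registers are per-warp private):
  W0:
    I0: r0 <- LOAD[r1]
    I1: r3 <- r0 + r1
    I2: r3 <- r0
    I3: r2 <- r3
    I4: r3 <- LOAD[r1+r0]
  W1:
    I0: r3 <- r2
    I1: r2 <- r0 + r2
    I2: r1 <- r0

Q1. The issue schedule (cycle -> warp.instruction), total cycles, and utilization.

cycle 0: W0.I0
cycle 1: W1.I0
cycle 2: W1.I1
cycle 3: W1.I2
cycle 4: idle
cycle 5: W0.I1
cycle 6: W0.I2
cycle 7: W0.I3
cycle 8: W0.I4

Answer: 9 cycles, utilization 8/9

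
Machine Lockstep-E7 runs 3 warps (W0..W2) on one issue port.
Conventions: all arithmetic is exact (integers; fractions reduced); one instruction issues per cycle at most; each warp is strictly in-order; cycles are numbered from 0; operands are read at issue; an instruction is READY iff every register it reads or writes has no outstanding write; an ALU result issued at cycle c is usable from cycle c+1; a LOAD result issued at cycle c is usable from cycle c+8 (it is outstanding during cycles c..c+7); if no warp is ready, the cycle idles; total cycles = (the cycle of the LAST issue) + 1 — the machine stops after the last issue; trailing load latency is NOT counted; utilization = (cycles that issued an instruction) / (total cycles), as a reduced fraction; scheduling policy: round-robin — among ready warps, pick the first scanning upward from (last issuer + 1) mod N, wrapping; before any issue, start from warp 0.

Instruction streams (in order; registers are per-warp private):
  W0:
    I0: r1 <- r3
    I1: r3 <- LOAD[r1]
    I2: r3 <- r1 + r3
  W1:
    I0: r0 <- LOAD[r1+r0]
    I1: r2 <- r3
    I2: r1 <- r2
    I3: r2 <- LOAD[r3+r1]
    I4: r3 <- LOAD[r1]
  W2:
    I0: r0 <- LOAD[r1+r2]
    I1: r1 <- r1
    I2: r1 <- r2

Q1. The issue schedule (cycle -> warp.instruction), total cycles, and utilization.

cycle 0: W0.I0
cycle 1: W1.I0
cycle 2: W2.I0
cycle 3: W0.I1
cycle 4: W1.I1
cycle 5: W2.I1
cycle 6: W1.I2
cycle 7: W2.I2
cycle 8: W1.I3
cycle 9: W1.I4
cycle 10: idle
cycle 11: W0.I2

Answer: 12 cycles, utilization 11/12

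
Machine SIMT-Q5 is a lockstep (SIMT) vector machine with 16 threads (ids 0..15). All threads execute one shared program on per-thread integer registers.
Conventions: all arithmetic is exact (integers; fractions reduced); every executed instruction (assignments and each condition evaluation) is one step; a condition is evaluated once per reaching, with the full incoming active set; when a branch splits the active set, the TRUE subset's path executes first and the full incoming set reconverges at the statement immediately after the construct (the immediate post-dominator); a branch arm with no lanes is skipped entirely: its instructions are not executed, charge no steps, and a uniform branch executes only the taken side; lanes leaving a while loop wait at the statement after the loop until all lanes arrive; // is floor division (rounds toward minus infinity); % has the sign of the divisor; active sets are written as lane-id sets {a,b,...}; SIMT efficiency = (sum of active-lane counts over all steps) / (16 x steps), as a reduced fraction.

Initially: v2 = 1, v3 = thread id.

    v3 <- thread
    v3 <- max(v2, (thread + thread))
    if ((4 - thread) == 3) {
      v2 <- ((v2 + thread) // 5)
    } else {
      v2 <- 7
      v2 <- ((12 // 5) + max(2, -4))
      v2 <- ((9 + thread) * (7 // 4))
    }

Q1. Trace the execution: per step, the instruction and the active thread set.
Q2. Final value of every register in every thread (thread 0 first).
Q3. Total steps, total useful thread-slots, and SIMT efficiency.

step 0: v3 <- thread                 {0,1,2,3,4,5,6,7,8,9,10,11,12,13,14,15}
step 1: v3 <- max(v2, (thread + thread)) {0,1,2,3,4,5,6,7,8,9,10,11,12,13,14,15}
step 2: eval ((4 - thread) == 3)     {0,1,2,3,4,5,6,7,8,9,10,11,12,13,14,15}
step 3: v2 <- ((v2 + thread) // 5)   {1}
step 4: v2 <- 7                      {0,2,3,4,5,6,7,8,9,10,11,12,13,14,15}
step 5: v2 <- ((12 // 5) + max(2, -4)) {0,2,3,4,5,6,7,8,9,10,11,12,13,14,15}
step 6: v2 <- ((9 + thread) * (7 // 4)) {0,2,3,4,5,6,7,8,9,10,11,12,13,14,15}

Answer: 7 steps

v2: 9,0,11,12,13,14,15,16,17,18,19,20,21,22,23,24
v3: 1,2,4,6,8,10,12,14,16,18,20,22,24,26,28,30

steps = 7; useful = 94; efficiency = 94/112 = 47/56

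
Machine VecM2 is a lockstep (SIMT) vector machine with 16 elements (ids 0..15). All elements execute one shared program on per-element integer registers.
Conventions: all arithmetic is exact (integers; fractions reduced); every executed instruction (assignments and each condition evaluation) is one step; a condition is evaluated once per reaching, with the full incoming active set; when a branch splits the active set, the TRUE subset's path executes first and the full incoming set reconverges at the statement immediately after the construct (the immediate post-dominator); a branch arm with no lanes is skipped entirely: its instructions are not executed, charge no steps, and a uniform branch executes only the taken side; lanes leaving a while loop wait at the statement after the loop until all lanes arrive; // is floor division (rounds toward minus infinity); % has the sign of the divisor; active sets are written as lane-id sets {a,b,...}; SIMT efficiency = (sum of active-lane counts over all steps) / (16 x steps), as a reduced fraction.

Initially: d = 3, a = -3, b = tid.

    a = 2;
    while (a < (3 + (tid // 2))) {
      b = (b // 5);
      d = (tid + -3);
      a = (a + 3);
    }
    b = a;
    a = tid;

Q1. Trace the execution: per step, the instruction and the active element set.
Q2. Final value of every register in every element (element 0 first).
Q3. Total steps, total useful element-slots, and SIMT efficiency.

step 0: a <- 2                       {0,1,2,3,4,5,6,7,8,9,10,11,12,13,14,15}
step 1: eval (a < (3 + (tid // 2)))  {0,1,2,3,4,5,6,7,8,9,10,11,12,13,14,15}
step 2: b <- (b // 5)                {0,1,2,3,4,5,6,7,8,9,10,11,12,13,14,15}
step 3: d <- (tid + -3)              {0,1,2,3,4,5,6,7,8,9,10,11,12,13,14,15}
step 4: a <- (a + 3)                 {0,1,2,3,4,5,6,7,8,9,10,11,12,13,14,15}
step 5: eval (a < (3 + (tid // 2)))  {0,1,2,3,4,5,6,7,8,9,10,11,12,13,14,15}
step 6: b <- (b // 5)                {6,7,8,9,10,11,12,13,14,15}
step 7: d <- (tid + -3)              {6,7,8,9,10,11,12,13,14,15}
step 8: a <- (a + 3)                 {6,7,8,9,10,11,12,13,14,15}
step 9: eval (a < (3 + (tid // 2)))  {6,7,8,9,10,11,12,13,14,15}
step 10: b <- (b // 5)                {12,13,14,15}
step 11: d <- (tid + -3)              {12,13,14,15}
step 12: a <- (a + 3)                 {12,13,14,15}
step 13: eval (a < (3 + (tid // 2)))  {12,13,14,15}
step 14: b <- a                       {0,1,2,3,4,5,6,7,8,9,10,11,12,13,14,15}
step 15: a <- tid                     {0,1,2,3,4,5,6,7,8,9,10,11,12,13,14,15}

Answer: 16 steps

d: -3,-2,-1,0,1,2,3,4,5,6,7,8,9,10,11,12
a: 0,1,2,3,4,5,6,7,8,9,10,11,12,13,14,15
b: 5,5,5,5,5,5,8,8,8,8,8,8,11,11,11,11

steps = 16; useful = 184; efficiency = 184/256 = 23/32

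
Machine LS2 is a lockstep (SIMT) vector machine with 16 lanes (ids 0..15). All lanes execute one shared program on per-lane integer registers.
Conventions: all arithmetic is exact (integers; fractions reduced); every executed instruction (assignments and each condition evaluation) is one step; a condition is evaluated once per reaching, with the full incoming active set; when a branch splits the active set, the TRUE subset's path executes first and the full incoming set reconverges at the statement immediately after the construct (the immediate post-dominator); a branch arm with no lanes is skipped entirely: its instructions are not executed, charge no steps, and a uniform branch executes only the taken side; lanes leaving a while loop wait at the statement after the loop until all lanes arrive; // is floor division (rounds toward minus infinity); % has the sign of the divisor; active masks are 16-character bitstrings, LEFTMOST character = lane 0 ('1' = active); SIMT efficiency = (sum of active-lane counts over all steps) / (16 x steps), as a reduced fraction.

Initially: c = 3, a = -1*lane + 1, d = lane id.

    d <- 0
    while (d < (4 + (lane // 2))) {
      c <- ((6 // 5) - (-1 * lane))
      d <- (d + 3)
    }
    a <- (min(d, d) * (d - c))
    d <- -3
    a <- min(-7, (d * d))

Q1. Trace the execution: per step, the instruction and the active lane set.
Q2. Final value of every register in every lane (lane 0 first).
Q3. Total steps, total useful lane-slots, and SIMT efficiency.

step 0: d <- 0                       1111111111111111
step 1: eval (d < (4 + (lane // 2))) 1111111111111111
step 2: c <- ((6 // 5) - (-1 * lane)) 1111111111111111
step 3: d <- (d + 3)                 1111111111111111
step 4: eval (d < (4 + (lane // 2))) 1111111111111111
step 5: c <- ((6 // 5) - (-1 * lane)) 1111111111111111
step 6: d <- (d + 3)                 1111111111111111
step 7: eval (d < (4 + (lane // 2))) 1111111111111111
step 8: c <- ((6 // 5) - (-1 * lane)) 0000001111111111
step 9: d <- (d + 3)                 0000001111111111
step 10: eval (d < (4 + (lane // 2))) 0000001111111111
step 11: c <- ((6 // 5) - (-1 * lane)) 0000000000001111
step 12: d <- (d + 3)                 0000000000001111
step 13: eval (d < (4 + (lane // 2))) 0000000000001111
step 14: a <- (min(d, d) * (d - c))   1111111111111111
step 15: d <- -3                      1111111111111111
step 16: a <- min(-7, (d * d))        1111111111111111

Answer: 17 steps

c: 1,2,3,4,5,6,7,8,9,10,11,12,13,14,15,16
a: -7,-7,-7,-7,-7,-7,-7,-7,-7,-7,-7,-7,-7,-7,-7,-7
d: -3,-3,-3,-3,-3,-3,-3,-3,-3,-3,-3,-3,-3,-3,-3,-3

steps = 17; useful = 218; efficiency = 218/272 = 109/136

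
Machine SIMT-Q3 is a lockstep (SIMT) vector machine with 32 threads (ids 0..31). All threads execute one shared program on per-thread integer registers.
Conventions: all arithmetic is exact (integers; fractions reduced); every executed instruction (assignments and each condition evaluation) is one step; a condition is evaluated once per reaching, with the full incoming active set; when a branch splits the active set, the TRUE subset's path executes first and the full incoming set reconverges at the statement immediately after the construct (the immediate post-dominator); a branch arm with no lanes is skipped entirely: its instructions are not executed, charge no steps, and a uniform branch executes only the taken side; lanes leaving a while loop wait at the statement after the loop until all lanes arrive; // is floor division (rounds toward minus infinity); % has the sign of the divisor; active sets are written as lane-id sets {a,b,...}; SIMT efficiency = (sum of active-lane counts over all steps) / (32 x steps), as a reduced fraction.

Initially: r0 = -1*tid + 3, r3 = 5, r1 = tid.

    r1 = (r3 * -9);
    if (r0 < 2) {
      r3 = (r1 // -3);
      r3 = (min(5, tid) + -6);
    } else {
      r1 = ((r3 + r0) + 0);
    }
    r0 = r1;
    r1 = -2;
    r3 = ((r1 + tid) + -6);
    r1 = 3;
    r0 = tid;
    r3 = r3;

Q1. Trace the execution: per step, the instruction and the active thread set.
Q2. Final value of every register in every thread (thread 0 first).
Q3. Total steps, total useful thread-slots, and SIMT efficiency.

step 0: r1 <- (r3 * -9)              {0,1,2,3,4,5,6,7,8,9,10,11,12,13,14,15,16,17,18,19,20,21,22,23,24,25,26,27,28,29,30,31}
step 1: eval (r0 < 2)                {0,1,2,3,4,5,6,7,8,9,10,11,12,13,14,15,16,17,18,19,20,21,22,23,24,25,26,27,28,29,30,31}
step 2: r3 <- (r1 // -3)             {2,3,4,5,6,7,8,9,10,11,12,13,14,15,16,17,18,19,20,21,22,23,24,25,26,27,28,29,30,31}
step 3: r3 <- (min(5, tid) + -6)     {2,3,4,5,6,7,8,9,10,11,12,13,14,15,16,17,18,19,20,21,22,23,24,25,26,27,28,29,30,31}
step 4: r1 <- ((r3 + r0) + 0)        {0,1}
step 5: r0 <- r1                     {0,1,2,3,4,5,6,7,8,9,10,11,12,13,14,15,16,17,18,19,20,21,22,23,24,25,26,27,28,29,30,31}
step 6: r1 <- -2                     {0,1,2,3,4,5,6,7,8,9,10,11,12,13,14,15,16,17,18,19,20,21,22,23,24,25,26,27,28,29,30,31}
step 7: r3 <- ((r1 + tid) + -6)      {0,1,2,3,4,5,6,7,8,9,10,11,12,13,14,15,16,17,18,19,20,21,22,23,24,25,26,27,28,29,30,31}
step 8: r1 <- 3                      {0,1,2,3,4,5,6,7,8,9,10,11,12,13,14,15,16,17,18,19,20,21,22,23,24,25,26,27,28,29,30,31}
step 9: r0 <- tid                    {0,1,2,3,4,5,6,7,8,9,10,11,12,13,14,15,16,17,18,19,20,21,22,23,24,25,26,27,28,29,30,31}
step 10: r3 <- r3                     {0,1,2,3,4,5,6,7,8,9,10,11,12,13,14,15,16,17,18,19,20,21,22,23,24,25,26,27,28,29,30,31}

Answer: 11 steps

r0: 0,1,2,3,4,5,6,7,8,9,10,11,12,13,14,15,16,17,18,19,20,21,22,23,24,25,26,27,28,29,30,31
r3: -8,-7,-6,-5,-4,-3,-2,-1,0,1,2,3,4,5,6,7,8,9,10,11,12,13,14,15,16,17,18,19,20,21,22,23
r1: 3,3,3,3,3,3,3,3,3,3,3,3,3,3,3,3,3,3,3,3,3,3,3,3,3,3,3,3,3,3,3,3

steps = 11; useful = 318; efficiency = 318/352 = 159/176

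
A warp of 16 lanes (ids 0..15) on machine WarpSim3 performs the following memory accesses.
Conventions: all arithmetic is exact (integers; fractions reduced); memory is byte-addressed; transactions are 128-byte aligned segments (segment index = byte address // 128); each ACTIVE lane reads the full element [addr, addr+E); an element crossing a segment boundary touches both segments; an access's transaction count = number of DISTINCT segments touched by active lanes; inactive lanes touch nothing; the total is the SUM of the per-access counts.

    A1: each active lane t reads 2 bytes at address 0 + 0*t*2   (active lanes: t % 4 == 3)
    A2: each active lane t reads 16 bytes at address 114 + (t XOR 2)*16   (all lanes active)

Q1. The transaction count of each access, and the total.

A1: 1 transaction
A2: 3 transactions

Answer: 1,3; total 4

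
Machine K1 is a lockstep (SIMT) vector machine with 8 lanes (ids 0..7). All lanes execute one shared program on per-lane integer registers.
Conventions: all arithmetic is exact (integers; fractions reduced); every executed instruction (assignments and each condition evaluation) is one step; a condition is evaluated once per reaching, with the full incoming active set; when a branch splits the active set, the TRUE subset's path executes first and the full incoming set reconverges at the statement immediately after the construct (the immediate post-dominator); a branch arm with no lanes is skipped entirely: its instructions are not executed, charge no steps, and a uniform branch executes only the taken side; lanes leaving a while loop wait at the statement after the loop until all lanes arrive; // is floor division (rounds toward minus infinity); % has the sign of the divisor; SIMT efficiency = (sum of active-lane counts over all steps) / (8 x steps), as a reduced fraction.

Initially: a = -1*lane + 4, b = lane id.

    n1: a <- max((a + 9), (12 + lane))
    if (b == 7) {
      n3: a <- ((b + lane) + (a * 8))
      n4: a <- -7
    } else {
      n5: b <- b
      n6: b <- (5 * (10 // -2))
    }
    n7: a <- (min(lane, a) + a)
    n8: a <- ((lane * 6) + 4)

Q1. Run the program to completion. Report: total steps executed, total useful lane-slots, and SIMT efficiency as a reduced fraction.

Answer: 8 steps, 48 useful, 3/4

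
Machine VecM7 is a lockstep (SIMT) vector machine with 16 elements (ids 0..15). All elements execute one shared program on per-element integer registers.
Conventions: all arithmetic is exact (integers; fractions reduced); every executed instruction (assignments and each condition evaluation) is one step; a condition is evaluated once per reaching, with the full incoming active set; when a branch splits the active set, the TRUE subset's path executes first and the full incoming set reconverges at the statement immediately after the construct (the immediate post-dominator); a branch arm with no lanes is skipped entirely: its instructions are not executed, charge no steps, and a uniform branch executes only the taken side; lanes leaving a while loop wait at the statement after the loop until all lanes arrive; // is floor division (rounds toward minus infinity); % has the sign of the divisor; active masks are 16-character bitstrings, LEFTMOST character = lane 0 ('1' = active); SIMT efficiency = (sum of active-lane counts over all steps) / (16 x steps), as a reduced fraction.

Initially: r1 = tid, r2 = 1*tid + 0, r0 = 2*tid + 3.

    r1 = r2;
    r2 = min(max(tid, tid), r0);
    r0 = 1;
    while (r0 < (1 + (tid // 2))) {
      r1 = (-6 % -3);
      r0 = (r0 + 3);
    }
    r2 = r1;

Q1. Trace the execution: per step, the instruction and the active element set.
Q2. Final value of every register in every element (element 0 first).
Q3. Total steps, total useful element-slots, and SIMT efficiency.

step 0: r1 <- r2                     1111111111111111
step 1: r2 <- min(max(tid, tid), r0) 1111111111111111
step 2: r0 <- 1                      1111111111111111
step 3: eval (r0 < (1 + (tid // 2))) 1111111111111111
step 4: r1 <- (-6 % -3)              0011111111111111
step 5: r0 <- (r0 + 3)               0011111111111111
step 6: eval (r0 < (1 + (tid // 2))) 0011111111111111
step 7: r1 <- (-6 % -3)              0000000011111111
step 8: r0 <- (r0 + 3)               0000000011111111
step 9: eval (r0 < (1 + (tid // 2))) 0000000011111111
step 10: r1 <- (-6 % -3)              0000000000000011
step 11: r0 <- (r0 + 3)               0000000000000011
step 12: eval (r0 < (1 + (tid // 2))) 0000000000000011
step 13: r2 <- r1                     1111111111111111

Answer: 14 steps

r1: 0,1,0,0,0,0,0,0,0,0,0,0,0,0,0,0
r2: 0,1,0,0,0,0,0,0,0,0,0,0,0,0,0,0
r0: 1,1,4,4,4,4,4,4,7,7,7,7,7,7,10,10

steps = 14; useful = 152; efficiency = 152/224 = 19/28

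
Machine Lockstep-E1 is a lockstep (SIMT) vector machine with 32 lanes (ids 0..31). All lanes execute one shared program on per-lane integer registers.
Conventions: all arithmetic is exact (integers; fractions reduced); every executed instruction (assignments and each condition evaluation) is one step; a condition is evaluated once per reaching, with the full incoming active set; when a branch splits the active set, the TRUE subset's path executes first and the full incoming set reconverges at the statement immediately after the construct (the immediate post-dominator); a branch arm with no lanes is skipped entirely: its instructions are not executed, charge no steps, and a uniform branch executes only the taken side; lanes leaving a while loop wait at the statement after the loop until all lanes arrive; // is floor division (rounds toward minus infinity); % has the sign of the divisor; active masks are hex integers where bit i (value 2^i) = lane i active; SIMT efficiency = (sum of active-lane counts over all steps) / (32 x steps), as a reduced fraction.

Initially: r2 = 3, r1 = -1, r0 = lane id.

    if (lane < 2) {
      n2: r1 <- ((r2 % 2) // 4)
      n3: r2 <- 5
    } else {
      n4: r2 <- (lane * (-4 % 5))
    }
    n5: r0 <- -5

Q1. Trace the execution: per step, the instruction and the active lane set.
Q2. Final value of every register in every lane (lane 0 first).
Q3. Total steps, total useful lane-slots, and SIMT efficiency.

step 0: eval (lane < 2)              0xffffffff
step 1: r1 <- ((r2 % 2) // 4)        0x00000003
step 2: r2 <- 5                      0x00000003
step 3: r2 <- (lane * (-4 % 5))      0xfffffffc
step 4: r0 <- -5                     0xffffffff

Answer: 5 steps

r2: 5,5,2,3,4,5,6,7,8,9,10,11,12,13,14,15,16,17,18,19,20,21,22,23,24,25,26,27,28,29,30,31
r1: 0,0,-1,-1,-1,-1,-1,-1,-1,-1,-1,-1,-1,-1,-1,-1,-1,-1,-1,-1,-1,-1,-1,-1,-1,-1,-1,-1,-1,-1,-1,-1
r0: -5,-5,-5,-5,-5,-5,-5,-5,-5,-5,-5,-5,-5,-5,-5,-5,-5,-5,-5,-5,-5,-5,-5,-5,-5,-5,-5,-5,-5,-5,-5,-5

steps = 5; useful = 98; efficiency = 98/160 = 49/80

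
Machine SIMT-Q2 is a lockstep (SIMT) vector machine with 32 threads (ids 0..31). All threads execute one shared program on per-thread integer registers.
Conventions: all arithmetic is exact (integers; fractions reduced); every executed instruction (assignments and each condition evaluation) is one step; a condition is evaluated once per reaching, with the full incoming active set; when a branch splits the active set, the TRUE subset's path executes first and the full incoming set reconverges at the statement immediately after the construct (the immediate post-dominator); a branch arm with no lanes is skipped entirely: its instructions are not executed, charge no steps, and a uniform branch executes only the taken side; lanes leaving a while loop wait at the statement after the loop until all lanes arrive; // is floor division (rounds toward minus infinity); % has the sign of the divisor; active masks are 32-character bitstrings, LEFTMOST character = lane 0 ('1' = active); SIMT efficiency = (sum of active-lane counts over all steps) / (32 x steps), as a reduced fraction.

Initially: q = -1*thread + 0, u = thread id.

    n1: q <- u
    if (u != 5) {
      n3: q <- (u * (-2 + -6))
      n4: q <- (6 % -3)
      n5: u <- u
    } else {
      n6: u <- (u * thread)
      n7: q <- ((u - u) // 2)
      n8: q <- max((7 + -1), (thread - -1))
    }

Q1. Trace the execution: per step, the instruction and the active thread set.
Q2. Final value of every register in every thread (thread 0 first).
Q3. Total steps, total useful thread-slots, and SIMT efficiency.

step 0: q <- u                       11111111111111111111111111111111
step 1: eval (u != 5)                11111111111111111111111111111111
step 2: q <- (u * (-2 + -6))         11111011111111111111111111111111
step 3: q <- (6 % -3)                11111011111111111111111111111111
step 4: u <- u                       11111011111111111111111111111111
step 5: u <- (u * thread)            00000100000000000000000000000000
step 6: q <- ((u - u) // 2)          00000100000000000000000000000000
step 7: q <- max((7 + -1), (thread - -1)) 00000100000000000000000000000000

Answer: 8 steps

q: 0,0,0,0,0,6,0,0,0,0,0,0,0,0,0,0,0,0,0,0,0,0,0,0,0,0,0,0,0,0,0,0
u: 0,1,2,3,4,25,6,7,8,9,10,11,12,13,14,15,16,17,18,19,20,21,22,23,24,25,26,27,28,29,30,31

steps = 8; useful = 160; efficiency = 160/256 = 5/8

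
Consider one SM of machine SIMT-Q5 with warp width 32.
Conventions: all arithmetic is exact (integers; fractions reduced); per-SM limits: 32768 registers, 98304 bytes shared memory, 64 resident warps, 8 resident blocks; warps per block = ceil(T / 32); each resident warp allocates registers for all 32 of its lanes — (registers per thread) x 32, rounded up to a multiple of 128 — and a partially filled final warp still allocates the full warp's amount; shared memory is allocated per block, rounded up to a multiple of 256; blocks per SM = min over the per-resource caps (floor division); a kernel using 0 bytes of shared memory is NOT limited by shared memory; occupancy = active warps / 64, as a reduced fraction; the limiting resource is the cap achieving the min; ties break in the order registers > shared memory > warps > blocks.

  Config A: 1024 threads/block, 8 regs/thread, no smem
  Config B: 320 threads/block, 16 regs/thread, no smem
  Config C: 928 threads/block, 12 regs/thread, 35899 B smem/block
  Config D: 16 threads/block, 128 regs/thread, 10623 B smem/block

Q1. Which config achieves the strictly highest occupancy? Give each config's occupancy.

occupancies: A 1, B 15/16, C 29/32, D 1/8

Answer: A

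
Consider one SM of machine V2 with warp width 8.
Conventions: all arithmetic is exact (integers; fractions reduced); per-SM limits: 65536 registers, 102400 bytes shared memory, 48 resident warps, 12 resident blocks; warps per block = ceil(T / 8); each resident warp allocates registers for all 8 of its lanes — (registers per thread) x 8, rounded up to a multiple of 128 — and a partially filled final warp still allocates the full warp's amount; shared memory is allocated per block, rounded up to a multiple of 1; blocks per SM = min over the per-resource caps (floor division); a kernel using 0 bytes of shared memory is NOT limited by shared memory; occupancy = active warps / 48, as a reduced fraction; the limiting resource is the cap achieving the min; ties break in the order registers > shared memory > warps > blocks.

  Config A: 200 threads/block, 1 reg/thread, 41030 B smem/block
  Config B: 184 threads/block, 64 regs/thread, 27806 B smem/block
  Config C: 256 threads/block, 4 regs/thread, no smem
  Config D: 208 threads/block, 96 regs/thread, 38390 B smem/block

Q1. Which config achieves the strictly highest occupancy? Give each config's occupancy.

occupancies: A 25/48, B 23/24, C 2/3, D 13/24

Answer: B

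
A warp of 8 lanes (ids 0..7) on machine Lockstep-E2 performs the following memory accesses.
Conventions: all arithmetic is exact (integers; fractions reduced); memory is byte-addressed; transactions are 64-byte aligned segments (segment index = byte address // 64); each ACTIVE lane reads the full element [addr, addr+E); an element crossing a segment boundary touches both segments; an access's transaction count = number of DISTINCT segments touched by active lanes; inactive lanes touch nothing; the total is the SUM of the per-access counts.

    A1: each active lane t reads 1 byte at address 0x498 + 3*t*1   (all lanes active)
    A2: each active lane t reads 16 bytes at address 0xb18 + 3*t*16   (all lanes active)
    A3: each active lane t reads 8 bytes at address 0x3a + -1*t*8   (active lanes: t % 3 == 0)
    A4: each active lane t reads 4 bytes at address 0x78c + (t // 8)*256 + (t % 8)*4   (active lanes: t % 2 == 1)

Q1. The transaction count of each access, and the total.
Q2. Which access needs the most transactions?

A1: 1 transaction
A2: 6 transactions
A3: 2 transactions
A4: 1 transaction

Answer: 1,6,2,1; total 10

Answer: A2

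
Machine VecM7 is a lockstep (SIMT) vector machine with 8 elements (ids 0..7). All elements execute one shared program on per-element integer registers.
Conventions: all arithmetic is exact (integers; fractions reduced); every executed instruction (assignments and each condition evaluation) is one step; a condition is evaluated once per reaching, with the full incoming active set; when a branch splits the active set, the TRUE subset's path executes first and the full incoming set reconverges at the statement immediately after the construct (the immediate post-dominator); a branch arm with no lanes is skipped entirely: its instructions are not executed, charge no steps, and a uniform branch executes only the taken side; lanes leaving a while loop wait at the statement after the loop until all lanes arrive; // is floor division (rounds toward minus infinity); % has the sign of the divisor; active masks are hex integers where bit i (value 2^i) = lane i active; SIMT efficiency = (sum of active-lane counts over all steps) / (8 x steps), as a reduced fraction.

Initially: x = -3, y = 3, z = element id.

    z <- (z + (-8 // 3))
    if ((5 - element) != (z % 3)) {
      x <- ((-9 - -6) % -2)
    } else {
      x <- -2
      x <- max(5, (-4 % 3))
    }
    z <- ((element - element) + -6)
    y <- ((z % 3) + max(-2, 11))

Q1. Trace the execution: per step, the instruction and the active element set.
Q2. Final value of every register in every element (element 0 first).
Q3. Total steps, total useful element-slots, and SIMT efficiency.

step 0: z <- (z + (-8 // 3))         0xff
step 1: eval ((5 - element) != (z % 3)) 0xff
step 2: x <- ((-9 - -6) % -2)        0xef
step 3: x <- -2                      0x10
step 4: x <- max(5, (-4 % 3))        0x10
step 5: z <- ((element - element) + -6) 0xff
step 6: y <- ((z % 3) + max(-2, 11)) 0xff

Answer: 7 steps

x: -1,-1,-1,-1,5,-1,-1,-1
y: 11,11,11,11,11,11,11,11
z: -6,-6,-6,-6,-6,-6,-6,-6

steps = 7; useful = 41; efficiency = 41/56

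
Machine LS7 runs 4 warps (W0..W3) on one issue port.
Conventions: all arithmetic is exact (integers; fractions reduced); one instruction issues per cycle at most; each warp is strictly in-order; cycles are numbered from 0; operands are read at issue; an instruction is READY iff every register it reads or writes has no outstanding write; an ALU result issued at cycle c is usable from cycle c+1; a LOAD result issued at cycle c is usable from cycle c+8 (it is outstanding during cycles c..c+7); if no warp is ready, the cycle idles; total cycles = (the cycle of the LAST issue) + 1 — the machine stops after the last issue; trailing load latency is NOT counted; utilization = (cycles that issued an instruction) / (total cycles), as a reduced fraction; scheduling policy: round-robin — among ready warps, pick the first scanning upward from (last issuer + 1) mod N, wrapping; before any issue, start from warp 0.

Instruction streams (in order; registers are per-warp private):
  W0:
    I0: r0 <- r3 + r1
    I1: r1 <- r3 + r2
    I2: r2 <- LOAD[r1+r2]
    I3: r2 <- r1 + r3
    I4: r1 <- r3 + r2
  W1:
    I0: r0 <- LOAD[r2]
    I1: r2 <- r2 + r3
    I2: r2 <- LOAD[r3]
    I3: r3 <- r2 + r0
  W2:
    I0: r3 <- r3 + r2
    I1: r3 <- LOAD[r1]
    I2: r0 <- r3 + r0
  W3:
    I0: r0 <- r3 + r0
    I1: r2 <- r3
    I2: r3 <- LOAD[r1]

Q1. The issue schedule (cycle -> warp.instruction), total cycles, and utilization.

cycle 0: W0.I0
cycle 1: W1.I0
cycle 2: W2.I0
cycle 3: W3.I0
cycle 4: W0.I1
cycle 5: W1.I1
cycle 6: W2.I1
cycle 7: W3.I1
cycle 8: W0.I2
cycle 9: W1.I2
cycle 10: W3.I2
cycle 11: idle
cycle 12: idle
cycle 13: idle
cycle 14: W2.I2
cycle 15: idle
cycle 16: W0.I3
cycle 17: W1.I3
cycle 18: W0.I4

Answer: 19 cycles, utilization 15/19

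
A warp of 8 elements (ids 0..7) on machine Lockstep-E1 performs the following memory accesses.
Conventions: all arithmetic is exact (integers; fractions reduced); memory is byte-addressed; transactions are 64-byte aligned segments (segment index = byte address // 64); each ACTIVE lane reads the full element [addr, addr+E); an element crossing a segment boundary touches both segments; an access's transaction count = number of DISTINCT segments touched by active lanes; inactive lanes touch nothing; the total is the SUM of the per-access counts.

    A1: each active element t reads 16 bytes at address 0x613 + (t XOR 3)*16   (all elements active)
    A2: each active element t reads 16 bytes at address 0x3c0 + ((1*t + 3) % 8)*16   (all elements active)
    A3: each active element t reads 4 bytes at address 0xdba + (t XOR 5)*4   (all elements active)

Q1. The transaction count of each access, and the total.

A1: 3 transactions
A2: 2 transactions
A3: 2 transactions

Answer: 3,2,2; total 7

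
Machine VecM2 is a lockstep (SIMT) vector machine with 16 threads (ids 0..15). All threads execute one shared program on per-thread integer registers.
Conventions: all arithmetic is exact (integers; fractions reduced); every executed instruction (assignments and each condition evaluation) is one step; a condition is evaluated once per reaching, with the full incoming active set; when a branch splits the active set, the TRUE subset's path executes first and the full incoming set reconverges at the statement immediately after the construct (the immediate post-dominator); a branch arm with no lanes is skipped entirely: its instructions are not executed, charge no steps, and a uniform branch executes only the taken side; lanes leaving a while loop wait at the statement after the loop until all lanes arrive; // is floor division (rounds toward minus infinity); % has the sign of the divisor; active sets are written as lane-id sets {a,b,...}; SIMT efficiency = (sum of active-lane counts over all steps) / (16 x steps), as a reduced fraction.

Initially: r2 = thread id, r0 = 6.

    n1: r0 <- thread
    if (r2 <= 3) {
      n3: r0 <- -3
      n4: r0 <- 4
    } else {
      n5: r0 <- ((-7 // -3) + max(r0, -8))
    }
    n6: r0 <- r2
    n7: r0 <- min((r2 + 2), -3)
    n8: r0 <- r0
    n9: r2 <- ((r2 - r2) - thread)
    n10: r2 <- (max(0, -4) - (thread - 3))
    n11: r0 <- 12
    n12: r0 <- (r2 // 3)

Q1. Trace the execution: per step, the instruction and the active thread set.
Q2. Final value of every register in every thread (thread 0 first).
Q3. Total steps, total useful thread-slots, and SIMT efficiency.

step 0: r0 <- thread                 {0,1,2,3,4,5,6,7,8,9,10,11,12,13,14,15}
step 1: eval (r2 <= 3)               {0,1,2,3,4,5,6,7,8,9,10,11,12,13,14,15}
step 2: r0 <- -3                     {0,1,2,3}
step 3: r0 <- 4                      {0,1,2,3}
step 4: r0 <- ((-7 // -3) + max(r0, -8)) {4,5,6,7,8,9,10,11,12,13,14,15}
step 5: r0 <- r2                     {0,1,2,3,4,5,6,7,8,9,10,11,12,13,14,15}
step 6: r0 <- min((r2 + 2), -3)      {0,1,2,3,4,5,6,7,8,9,10,11,12,13,14,15}
step 7: r0 <- r0                     {0,1,2,3,4,5,6,7,8,9,10,11,12,13,14,15}
step 8: r2 <- ((r2 - r2) - thread)   {0,1,2,3,4,5,6,7,8,9,10,11,12,13,14,15}
step 9: r2 <- (max(0, -4) - (thread - 3)) {0,1,2,3,4,5,6,7,8,9,10,11,12,13,14,15}
step 10: r0 <- 12                     {0,1,2,3,4,5,6,7,8,9,10,11,12,13,14,15}
step 11: r0 <- (r2 // 3)              {0,1,2,3,4,5,6,7,8,9,10,11,12,13,14,15}

Answer: 12 steps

r2: 3,2,1,0,-1,-2,-3,-4,-5,-6,-7,-8,-9,-10,-11,-12
r0: 1,0,0,0,-1,-1,-1,-2,-2,-2,-3,-3,-3,-4,-4,-4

steps = 12; useful = 164; efficiency = 164/192 = 41/48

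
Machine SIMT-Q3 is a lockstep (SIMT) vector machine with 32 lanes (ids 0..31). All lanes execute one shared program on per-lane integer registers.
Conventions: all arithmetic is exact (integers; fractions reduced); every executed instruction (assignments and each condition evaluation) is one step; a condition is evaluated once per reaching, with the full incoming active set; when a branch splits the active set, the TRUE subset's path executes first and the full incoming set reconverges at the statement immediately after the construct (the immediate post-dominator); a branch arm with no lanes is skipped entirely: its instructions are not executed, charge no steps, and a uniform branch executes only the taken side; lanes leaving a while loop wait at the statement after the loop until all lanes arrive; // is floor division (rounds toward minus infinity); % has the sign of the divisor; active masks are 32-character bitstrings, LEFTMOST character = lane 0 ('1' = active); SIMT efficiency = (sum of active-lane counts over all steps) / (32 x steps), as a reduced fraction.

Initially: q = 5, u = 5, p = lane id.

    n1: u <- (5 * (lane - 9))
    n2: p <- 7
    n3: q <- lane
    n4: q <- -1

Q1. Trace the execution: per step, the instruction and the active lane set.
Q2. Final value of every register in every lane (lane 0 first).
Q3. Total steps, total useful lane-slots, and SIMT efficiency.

step 0: u <- (5 * (lane - 9))        11111111111111111111111111111111
step 1: p <- 7                       11111111111111111111111111111111
step 2: q <- lane                    11111111111111111111111111111111
step 3: q <- -1                      11111111111111111111111111111111

Answer: 4 steps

q: -1,-1,-1,-1,-1,-1,-1,-1,-1,-1,-1,-1,-1,-1,-1,-1,-1,-1,-1,-1,-1,-1,-1,-1,-1,-1,-1,-1,-1,-1,-1,-1
u: -45,-40,-35,-30,-25,-20,-15,-10,-5,0,5,10,15,20,25,30,35,40,45,50,55,60,65,70,75,80,85,90,95,100,105,110
p: 7,7,7,7,7,7,7,7,7,7,7,7,7,7,7,7,7,7,7,7,7,7,7,7,7,7,7,7,7,7,7,7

steps = 4; useful = 128; efficiency = 128/128 = 1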